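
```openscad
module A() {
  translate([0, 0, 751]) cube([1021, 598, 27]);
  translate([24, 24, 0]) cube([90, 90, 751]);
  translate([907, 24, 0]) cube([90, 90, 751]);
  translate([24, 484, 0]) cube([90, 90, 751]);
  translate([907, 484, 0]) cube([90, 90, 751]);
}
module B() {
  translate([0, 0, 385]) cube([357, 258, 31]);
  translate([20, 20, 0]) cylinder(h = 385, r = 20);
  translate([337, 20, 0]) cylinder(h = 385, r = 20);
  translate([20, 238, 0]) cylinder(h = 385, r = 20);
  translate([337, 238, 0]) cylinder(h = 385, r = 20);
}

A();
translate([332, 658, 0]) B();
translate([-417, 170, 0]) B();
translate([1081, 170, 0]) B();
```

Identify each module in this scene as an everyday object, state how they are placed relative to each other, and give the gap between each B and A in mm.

A is a table. B is a stool. Three stools sit around the table at the +y, −x, +x sides. The gap between each stool and the table is 60 mm.

Each stool's nearest face is 60 mm from the table's bounding box.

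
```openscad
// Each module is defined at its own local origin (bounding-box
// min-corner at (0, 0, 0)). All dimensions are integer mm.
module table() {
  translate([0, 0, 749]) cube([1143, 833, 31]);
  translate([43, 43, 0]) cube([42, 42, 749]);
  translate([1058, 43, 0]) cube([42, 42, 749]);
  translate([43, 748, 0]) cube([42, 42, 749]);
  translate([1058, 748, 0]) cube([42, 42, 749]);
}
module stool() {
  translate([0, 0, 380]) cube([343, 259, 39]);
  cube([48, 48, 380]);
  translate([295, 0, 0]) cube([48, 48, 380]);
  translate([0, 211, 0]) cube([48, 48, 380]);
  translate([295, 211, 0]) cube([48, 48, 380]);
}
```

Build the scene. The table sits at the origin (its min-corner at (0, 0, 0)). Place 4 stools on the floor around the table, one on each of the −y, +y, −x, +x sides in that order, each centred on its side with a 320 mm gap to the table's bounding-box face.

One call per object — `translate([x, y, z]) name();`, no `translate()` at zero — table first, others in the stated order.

table();
translate([400, -579, 0]) stool();
translate([400, 1153, 0]) stool();
translate([-663, 287, 0]) stool();
translate([1463, 287, 0]) stool();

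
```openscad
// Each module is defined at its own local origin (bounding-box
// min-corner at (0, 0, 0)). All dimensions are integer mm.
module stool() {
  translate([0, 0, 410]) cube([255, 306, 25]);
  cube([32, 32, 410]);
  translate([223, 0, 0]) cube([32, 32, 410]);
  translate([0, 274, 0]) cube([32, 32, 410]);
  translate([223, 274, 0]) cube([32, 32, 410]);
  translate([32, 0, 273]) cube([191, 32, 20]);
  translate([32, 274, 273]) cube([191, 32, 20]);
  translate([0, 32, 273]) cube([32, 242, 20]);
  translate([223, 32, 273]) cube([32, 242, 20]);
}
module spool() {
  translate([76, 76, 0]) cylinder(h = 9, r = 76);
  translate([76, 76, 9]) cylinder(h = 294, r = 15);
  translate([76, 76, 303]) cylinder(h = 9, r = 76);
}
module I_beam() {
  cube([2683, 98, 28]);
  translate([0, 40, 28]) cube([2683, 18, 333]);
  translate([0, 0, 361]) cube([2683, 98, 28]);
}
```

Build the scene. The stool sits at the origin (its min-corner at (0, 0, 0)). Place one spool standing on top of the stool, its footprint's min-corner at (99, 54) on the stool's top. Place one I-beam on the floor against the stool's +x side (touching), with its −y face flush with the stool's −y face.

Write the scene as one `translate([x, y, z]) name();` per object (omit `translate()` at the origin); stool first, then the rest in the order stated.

stool();
translate([99, 54, 435]) spool();
translate([255, 0, 0]) I_beam();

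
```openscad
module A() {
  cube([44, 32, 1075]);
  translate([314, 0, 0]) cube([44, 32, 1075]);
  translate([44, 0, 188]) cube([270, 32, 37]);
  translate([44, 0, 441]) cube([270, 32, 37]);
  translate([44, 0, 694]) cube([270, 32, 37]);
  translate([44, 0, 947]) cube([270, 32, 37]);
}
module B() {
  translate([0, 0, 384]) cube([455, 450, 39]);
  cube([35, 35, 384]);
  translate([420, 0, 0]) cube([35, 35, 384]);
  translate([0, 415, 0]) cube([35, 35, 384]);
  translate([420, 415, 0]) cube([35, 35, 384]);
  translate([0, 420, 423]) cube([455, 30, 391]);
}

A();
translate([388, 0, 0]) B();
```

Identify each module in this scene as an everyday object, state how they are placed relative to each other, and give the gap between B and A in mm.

The chair's nearest face is 30 mm from the ladder's +x face.

A is a ladder. B is a chair. The chair is on the floor beside the ladder on its +x side. The gap between the chair and the ladder is 30 mm.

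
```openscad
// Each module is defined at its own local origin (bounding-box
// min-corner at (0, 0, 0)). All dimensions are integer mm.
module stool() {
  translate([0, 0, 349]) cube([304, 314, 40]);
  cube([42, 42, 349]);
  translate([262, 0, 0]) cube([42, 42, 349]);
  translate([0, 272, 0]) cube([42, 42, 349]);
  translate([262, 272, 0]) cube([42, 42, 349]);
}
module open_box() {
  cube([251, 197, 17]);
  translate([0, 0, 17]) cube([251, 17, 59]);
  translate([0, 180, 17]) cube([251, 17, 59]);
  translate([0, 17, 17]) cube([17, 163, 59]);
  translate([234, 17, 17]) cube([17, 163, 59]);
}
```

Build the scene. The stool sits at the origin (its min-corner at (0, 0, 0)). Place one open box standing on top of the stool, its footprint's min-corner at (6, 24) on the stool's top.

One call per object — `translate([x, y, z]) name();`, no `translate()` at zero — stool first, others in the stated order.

stool();
translate([6, 24, 389]) open_box();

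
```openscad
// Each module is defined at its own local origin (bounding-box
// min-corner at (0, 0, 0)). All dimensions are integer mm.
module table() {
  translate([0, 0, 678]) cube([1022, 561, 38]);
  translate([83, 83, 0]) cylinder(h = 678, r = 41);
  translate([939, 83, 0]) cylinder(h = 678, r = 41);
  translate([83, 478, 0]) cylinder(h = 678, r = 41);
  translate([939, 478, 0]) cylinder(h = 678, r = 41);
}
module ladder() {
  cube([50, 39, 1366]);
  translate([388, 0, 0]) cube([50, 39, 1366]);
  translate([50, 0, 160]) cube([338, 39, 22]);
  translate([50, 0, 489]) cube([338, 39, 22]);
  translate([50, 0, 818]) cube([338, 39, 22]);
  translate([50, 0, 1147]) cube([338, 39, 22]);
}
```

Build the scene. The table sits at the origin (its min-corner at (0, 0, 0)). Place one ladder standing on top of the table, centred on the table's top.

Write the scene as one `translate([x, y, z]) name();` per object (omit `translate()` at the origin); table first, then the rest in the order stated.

table();
translate([292, 261, 716]) ladder();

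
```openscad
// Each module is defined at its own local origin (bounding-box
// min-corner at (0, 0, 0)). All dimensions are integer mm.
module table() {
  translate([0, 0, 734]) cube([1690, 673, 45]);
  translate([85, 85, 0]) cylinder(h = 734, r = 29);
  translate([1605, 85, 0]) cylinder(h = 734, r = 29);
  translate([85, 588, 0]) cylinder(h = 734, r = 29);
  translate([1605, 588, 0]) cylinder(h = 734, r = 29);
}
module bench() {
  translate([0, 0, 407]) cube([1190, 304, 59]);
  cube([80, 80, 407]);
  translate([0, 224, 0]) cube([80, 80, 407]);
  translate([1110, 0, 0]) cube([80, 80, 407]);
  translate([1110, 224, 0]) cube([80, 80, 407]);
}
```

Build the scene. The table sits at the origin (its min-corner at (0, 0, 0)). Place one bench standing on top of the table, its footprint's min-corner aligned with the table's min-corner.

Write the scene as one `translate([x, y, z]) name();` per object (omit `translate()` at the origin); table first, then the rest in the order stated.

table();
translate([0, 0, 779]) bench();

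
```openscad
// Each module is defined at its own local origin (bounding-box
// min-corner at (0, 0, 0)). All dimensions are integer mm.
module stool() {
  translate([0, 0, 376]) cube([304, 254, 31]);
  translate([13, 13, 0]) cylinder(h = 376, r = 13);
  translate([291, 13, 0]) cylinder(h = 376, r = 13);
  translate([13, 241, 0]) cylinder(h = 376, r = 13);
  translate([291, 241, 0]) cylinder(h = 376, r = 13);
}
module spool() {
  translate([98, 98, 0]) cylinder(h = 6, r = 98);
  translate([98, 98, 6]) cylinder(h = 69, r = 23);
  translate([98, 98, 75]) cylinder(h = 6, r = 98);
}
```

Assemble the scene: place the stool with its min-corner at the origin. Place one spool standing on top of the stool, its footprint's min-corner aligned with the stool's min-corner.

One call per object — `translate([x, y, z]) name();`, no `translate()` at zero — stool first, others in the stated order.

stool();
translate([0, 0, 407]) spool();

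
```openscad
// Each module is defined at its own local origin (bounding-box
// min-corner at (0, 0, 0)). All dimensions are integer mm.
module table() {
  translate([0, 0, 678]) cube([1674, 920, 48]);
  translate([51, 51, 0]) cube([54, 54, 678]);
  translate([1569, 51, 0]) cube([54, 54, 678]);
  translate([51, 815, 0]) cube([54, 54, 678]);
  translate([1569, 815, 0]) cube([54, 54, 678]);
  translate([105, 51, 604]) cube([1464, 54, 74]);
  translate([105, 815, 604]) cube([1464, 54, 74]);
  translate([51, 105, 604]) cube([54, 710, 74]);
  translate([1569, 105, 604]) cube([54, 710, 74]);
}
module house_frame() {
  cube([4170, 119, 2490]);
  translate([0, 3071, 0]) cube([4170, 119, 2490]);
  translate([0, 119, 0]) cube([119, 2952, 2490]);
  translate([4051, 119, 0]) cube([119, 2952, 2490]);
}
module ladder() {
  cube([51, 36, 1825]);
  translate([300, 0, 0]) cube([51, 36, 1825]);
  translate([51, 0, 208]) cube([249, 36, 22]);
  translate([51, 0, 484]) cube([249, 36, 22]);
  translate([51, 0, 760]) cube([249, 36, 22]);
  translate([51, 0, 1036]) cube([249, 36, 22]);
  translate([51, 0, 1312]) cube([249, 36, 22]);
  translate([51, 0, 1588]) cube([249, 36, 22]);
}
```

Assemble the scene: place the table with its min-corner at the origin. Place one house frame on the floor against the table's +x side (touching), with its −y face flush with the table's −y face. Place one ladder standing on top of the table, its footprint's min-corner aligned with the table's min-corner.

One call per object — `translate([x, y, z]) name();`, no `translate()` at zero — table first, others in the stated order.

table();
translate([1674, 0, 0]) house_frame();
translate([0, 0, 726]) ladder();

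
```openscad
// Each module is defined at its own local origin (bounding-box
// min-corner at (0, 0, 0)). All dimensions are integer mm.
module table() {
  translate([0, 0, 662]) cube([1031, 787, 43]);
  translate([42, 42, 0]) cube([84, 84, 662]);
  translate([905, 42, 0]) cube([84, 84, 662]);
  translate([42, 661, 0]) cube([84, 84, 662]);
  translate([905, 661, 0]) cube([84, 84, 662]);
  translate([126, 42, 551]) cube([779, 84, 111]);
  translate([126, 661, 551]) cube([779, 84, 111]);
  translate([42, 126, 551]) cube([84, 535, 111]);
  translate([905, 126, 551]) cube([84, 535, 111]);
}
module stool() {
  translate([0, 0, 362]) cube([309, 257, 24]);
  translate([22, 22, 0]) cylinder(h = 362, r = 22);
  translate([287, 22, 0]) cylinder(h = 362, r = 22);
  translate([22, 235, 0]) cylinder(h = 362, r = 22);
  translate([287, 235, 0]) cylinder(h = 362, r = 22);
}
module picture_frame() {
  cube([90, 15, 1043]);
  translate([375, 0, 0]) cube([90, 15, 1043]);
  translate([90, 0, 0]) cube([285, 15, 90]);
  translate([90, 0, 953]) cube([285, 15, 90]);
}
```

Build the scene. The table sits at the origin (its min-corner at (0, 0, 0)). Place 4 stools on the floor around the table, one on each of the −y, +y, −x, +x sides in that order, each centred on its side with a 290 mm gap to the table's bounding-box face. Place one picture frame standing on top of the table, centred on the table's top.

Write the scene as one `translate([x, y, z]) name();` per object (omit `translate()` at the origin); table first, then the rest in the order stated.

table();
translate([361, -547, 0]) stool();
translate([361, 1077, 0]) stool();
translate([-599, 265, 0]) stool();
translate([1321, 265, 0]) stool();
translate([283, 386, 705]) picture_frame();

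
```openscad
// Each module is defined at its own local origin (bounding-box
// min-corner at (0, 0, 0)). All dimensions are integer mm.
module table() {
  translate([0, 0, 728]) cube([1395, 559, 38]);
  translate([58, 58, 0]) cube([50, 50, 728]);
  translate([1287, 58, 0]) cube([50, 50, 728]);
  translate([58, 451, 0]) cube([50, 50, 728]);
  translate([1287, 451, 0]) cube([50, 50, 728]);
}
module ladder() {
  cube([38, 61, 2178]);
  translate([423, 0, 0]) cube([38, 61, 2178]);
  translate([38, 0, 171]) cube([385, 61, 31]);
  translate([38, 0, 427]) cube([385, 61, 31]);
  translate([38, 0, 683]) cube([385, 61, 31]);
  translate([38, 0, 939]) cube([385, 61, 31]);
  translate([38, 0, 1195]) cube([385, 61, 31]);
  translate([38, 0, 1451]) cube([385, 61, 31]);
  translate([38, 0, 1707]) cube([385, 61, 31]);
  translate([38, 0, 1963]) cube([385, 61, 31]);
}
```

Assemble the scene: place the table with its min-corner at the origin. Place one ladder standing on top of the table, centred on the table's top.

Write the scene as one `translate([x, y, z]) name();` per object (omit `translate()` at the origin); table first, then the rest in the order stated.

table();
translate([467, 249, 766]) ladder();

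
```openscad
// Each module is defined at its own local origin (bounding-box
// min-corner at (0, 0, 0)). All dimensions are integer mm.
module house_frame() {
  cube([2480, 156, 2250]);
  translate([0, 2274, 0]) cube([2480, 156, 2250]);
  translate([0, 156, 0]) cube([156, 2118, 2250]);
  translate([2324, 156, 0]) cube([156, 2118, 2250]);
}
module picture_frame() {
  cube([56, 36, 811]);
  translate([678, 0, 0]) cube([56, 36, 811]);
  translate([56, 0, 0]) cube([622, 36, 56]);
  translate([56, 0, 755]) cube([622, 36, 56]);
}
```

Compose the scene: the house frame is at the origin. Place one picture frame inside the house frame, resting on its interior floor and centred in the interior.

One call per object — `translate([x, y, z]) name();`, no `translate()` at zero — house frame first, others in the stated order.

house_frame();
translate([873, 1197, 0]) picture_frame();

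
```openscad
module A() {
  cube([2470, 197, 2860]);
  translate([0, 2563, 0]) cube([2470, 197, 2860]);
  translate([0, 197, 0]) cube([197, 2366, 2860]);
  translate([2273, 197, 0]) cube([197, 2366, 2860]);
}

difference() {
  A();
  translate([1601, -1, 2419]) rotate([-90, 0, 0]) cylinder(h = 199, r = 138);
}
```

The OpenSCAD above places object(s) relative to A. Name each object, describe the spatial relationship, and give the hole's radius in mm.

The subtracted cylinder has r = 138 mm.

A is a house frame. The house frame has a circular hole through its front wall. The hole's radius is 138 mm.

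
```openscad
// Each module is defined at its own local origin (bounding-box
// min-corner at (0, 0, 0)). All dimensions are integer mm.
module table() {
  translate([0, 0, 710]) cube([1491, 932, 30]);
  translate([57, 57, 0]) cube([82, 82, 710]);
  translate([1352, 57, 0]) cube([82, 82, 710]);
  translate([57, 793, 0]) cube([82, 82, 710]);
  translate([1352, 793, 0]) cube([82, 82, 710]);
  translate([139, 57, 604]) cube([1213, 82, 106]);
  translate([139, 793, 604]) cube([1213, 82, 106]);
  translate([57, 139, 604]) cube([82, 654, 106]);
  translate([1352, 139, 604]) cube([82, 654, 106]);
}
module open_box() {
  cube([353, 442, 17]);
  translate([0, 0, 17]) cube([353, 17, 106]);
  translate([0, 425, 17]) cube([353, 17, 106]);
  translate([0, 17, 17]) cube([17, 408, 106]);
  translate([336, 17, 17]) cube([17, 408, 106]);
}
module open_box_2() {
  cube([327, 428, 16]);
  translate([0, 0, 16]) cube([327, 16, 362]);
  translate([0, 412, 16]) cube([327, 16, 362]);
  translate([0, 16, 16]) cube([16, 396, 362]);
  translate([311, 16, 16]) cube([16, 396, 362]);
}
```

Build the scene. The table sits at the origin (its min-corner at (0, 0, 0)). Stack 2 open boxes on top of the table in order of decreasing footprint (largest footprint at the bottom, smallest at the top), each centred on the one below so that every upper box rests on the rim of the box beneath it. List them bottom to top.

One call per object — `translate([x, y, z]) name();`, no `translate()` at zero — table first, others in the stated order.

table();
translate([569, 245, 740]) open_box();
translate([582, 252, 863]) open_box_2();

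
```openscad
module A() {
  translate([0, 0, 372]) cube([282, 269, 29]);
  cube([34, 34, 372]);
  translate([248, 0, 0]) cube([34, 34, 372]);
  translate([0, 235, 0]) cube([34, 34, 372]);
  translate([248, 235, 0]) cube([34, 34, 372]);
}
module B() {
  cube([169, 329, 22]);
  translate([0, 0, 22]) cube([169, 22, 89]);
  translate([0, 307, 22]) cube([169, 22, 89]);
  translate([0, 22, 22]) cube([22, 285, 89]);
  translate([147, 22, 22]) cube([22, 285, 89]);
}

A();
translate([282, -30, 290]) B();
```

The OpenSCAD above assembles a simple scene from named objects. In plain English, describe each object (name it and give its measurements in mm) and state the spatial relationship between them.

A is a simple wooden stool: a rectangular seat 282 mm (x) by 269 mm (y), 29 mm thick, top face at z = 401 mm, on four square legs, each 34×34 mm in cross-section. The legs rest on z = 0, each flush with a corner of the seat.

B is an open storage box with external size 169×329×111 mm and wall thickness 22 mm (the base is also 22 mm thick). The base covers the whole footprint; the four walls stand on the base, with the y-facing walls full-width and the x-facing walls fitting between their inner faces.

The open box is beside the stool with their tops flush at z = 401.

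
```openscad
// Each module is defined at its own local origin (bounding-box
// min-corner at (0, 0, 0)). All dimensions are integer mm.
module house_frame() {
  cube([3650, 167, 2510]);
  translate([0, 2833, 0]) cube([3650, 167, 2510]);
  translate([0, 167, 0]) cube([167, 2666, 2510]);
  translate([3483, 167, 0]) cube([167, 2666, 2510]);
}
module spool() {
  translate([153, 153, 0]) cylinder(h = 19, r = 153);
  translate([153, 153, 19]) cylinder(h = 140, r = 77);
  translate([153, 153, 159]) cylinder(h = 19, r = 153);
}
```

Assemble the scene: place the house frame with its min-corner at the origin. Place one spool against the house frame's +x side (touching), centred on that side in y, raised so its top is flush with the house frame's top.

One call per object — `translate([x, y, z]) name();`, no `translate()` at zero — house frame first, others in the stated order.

house_frame();
translate([3650, 1347, 2332]) spool();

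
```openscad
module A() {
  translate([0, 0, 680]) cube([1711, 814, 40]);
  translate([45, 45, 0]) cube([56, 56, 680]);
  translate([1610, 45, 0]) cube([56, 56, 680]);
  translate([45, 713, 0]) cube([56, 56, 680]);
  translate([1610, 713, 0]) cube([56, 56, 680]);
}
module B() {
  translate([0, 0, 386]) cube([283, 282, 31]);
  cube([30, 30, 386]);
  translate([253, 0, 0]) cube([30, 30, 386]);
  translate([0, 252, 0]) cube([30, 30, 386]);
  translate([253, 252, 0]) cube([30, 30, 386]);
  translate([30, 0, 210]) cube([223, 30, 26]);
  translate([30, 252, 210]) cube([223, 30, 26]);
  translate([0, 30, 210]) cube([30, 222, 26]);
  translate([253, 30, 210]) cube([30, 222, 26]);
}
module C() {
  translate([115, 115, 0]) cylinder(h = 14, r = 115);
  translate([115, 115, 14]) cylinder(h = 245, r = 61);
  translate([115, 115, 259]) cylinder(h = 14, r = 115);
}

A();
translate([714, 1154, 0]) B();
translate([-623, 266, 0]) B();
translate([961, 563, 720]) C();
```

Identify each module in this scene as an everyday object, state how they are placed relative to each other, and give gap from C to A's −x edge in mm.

The spool's min-x is at 961; the table's min-x is 0; gap = 961 mm.

A is a table. B is a stool. C is a spool. Two stools sit around the table at the +y, −x sides. The spool is on top of the table. The gap from the spool to the table's −x edge is 961 mm.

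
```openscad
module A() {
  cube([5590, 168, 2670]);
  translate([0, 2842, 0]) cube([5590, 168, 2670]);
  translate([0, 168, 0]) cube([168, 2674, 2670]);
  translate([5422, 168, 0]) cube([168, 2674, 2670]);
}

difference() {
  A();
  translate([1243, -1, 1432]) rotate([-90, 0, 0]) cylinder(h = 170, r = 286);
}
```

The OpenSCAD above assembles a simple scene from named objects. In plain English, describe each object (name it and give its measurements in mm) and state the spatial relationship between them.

A is the wall frame of a small rectangular building: four walls, each 2670 mm tall and 168 mm thick, enclosing a footprint 5590 mm (x) by 3010 mm (y) outside-to-outside, with no floor or roof. The front and back walls (the −y and +y sides) span the full width; the two side walls fit between them.

The house frame has a circular hole of radius 286 mm through its front wall, centred at (x = 1243, z = 1432).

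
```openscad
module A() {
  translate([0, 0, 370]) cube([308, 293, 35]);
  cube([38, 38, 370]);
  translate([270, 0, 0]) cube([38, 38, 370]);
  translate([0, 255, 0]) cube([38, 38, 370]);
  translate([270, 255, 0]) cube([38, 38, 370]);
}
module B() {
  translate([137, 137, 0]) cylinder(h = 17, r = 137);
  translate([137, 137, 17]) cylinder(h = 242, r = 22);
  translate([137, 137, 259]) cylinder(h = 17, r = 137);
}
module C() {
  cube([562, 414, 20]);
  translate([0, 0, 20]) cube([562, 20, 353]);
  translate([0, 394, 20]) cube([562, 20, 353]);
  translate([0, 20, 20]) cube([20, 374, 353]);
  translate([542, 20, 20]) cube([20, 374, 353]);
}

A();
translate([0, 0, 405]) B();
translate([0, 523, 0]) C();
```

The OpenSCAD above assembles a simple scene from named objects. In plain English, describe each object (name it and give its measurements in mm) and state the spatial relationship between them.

A is a four-legged stool. The seat is 308×293 mm, 35 mm thick, top at z = 405 mm. It stands on four square legs, each 38×38 mm in cross-section, from z = 0 to the seat underside, each flush with a corner of the seat.

B is a spool: two coaxial disc flanges of radius 137 mm and thickness 17 mm, joined by a core cylinder of radius 22 mm and height 242 mm. The lower flange rests on z = 0 and the three cylinders share a vertical axis.

C is an open storage box with external size 562×414×373 mm and wall thickness 20 mm (the base is also 20 mm thick). The base covers the whole footprint; the four walls stand on the base, with the y-facing walls full-width and the x-facing walls fitting between their inner faces.

The spool is on top of the stool. The open box is on the floor beside the stool on its +y side.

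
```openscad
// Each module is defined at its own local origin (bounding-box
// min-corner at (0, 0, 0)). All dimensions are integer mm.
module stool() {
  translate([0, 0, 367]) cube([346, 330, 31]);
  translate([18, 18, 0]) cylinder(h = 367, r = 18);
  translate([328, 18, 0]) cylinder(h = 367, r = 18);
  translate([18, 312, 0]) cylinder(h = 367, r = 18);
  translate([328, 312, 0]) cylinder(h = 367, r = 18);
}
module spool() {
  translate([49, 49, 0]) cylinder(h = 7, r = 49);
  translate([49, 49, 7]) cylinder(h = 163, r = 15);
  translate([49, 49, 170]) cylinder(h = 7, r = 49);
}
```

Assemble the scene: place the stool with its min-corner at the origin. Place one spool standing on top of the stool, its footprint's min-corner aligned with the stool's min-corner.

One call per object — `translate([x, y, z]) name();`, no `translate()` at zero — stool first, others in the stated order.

stool();
translate([0, 0, 398]) spool();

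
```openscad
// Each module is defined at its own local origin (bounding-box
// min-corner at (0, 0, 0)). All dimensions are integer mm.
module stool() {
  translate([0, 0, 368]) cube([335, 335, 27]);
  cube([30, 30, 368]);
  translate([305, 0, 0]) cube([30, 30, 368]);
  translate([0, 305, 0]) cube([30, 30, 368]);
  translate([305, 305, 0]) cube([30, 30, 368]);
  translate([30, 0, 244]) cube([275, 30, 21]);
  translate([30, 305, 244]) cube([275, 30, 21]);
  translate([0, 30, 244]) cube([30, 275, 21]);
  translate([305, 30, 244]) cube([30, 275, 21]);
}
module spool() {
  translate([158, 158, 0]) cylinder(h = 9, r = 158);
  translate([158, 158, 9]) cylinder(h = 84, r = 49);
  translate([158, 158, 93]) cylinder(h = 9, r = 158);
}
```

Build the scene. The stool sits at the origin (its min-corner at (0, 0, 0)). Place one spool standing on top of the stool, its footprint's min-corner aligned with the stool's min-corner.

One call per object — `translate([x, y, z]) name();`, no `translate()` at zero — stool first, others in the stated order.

stool();
translate([0, 0, 395]) spool();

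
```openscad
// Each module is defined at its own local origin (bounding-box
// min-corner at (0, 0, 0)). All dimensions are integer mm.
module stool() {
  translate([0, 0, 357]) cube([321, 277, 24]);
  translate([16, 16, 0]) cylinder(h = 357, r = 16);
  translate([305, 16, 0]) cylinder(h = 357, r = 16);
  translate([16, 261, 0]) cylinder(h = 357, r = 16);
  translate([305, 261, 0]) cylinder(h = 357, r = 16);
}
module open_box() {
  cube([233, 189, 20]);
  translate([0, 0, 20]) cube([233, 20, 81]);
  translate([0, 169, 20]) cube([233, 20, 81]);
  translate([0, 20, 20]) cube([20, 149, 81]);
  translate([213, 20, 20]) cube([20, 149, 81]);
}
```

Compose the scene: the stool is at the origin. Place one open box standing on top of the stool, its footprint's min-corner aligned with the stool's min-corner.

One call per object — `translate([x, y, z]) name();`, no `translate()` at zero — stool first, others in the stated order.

stool();
translate([0, 0, 381]) open_box();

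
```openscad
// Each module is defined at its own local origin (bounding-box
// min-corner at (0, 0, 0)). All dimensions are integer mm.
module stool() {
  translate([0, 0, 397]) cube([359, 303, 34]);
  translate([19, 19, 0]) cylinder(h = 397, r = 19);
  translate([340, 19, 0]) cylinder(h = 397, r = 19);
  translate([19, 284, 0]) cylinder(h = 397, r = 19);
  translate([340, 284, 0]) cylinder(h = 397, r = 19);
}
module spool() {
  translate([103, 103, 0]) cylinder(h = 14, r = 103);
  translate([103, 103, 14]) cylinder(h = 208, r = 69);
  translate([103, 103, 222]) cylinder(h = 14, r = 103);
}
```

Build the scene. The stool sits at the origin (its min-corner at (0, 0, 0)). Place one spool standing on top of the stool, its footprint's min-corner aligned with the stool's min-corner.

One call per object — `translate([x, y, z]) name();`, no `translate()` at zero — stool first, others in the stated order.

stool();
translate([0, 0, 431]) spool();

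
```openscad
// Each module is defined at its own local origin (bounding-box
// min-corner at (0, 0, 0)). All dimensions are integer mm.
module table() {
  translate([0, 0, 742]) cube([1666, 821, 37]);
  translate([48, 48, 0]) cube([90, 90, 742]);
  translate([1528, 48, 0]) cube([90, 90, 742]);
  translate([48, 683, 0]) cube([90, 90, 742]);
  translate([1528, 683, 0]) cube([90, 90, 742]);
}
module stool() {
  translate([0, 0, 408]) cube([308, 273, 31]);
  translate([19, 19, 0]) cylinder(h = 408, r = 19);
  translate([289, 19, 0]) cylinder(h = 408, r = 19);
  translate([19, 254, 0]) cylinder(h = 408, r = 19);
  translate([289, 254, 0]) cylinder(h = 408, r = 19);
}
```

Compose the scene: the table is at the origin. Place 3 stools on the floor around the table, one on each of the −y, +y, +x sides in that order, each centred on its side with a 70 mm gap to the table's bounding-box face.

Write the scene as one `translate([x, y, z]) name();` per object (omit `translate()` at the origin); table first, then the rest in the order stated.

table();
translate([679, -343, 0]) stool();
translate([679, 891, 0]) stool();
translate([1736, 274, 0]) stool();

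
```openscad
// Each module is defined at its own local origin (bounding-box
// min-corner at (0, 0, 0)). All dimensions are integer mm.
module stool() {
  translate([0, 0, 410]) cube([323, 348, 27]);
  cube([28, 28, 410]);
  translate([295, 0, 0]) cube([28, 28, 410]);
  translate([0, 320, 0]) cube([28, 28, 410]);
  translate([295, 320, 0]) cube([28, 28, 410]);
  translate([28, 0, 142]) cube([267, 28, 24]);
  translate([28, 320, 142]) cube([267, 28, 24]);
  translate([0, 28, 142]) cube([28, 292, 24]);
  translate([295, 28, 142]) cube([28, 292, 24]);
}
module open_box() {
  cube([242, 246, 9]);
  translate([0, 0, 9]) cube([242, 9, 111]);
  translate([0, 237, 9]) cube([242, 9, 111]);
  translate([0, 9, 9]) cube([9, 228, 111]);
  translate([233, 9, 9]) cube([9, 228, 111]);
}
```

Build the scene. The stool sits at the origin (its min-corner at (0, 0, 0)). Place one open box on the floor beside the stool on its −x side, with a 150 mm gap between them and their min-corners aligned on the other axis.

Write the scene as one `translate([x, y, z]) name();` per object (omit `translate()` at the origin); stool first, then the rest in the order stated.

stool();
translate([-392, 0, 0]) open_box();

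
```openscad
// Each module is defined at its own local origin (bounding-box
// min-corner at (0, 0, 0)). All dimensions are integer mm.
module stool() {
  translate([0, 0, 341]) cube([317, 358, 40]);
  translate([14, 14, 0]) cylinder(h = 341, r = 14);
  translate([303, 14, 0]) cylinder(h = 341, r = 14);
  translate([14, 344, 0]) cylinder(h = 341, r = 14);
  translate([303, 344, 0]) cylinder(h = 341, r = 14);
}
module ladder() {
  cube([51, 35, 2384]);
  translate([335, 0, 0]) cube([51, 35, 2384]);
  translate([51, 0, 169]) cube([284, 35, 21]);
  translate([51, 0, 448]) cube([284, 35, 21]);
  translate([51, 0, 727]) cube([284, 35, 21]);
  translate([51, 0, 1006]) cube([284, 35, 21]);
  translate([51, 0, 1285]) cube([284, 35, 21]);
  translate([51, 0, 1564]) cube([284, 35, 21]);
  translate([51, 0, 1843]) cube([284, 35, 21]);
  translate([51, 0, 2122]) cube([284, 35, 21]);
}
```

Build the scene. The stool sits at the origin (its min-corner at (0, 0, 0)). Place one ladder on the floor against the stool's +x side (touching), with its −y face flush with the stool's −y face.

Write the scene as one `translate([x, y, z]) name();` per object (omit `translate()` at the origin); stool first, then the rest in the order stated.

stool();
translate([317, 0, 0]) ladder();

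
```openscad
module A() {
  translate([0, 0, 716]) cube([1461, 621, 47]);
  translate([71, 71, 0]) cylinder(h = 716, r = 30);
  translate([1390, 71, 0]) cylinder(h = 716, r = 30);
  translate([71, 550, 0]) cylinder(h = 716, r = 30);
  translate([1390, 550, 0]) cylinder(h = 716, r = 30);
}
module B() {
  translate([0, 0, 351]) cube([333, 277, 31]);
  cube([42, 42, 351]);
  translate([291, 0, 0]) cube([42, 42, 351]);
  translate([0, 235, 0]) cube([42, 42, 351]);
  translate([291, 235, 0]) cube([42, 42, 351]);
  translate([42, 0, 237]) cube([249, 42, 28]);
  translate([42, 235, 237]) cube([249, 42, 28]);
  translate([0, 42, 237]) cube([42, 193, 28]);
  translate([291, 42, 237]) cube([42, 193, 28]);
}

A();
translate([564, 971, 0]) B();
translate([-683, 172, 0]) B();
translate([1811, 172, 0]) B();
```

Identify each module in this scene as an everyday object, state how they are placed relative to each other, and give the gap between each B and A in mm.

Each stool's nearest face is 350 mm from the table's bounding box.

A is a table. B is a stool. Three stools sit around the table at the +y, −x, +x sides. The gap between each stool and the table is 350 mm.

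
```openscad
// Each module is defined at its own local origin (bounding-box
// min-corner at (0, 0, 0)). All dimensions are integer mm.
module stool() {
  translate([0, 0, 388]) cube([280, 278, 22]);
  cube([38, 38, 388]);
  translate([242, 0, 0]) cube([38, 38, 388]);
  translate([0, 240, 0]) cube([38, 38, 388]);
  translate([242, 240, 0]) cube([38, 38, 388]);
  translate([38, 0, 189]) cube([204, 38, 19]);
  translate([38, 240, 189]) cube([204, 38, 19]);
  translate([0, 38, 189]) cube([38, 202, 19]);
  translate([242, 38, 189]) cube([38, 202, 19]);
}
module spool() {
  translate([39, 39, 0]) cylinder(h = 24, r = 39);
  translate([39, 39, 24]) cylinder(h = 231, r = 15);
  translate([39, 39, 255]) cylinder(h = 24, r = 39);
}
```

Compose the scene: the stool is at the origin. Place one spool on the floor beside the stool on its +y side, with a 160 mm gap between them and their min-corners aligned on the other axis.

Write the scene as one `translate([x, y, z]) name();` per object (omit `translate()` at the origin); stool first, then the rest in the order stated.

stool();
translate([0, 438, 0]) spool();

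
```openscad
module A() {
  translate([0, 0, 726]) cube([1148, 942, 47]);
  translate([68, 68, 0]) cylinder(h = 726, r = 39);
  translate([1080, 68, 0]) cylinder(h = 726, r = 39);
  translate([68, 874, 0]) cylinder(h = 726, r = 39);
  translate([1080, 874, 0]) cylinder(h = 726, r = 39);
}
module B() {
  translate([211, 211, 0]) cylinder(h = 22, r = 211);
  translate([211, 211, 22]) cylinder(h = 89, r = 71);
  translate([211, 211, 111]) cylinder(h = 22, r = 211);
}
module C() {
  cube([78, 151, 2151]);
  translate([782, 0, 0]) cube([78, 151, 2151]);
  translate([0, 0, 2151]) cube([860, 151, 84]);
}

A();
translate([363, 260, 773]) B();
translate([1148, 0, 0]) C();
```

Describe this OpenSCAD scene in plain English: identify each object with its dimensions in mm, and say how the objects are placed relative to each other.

A is a table with a 1148×942 mm rectangular top, 47 mm thick, top surface at z = 773 mm, supported by four round legs of 78 mm diameter, each leg's bounding box inset 29 mm from the nearest pair of top edges, running from the floor.

B is a spool: two coaxial disc flanges of radius 211 mm and thickness 22 mm, joined by a core cylinder of radius 71 mm and height 89 mm. The lower flange rests on z = 0 and the three cylinders share a vertical axis.

C is a door frame. The clear opening is 704 mm wide and 2151 mm high. Two 78 mm wide jambs, 151 mm deep, stand either side of the opening from the floor to the top of the opening. A 84 mm thick head sits across the top of both jambs, spanning the full outside width of the frame.

The spool is on top of the table, centred. The door frame is against the table's +x side, with their −y faces flush.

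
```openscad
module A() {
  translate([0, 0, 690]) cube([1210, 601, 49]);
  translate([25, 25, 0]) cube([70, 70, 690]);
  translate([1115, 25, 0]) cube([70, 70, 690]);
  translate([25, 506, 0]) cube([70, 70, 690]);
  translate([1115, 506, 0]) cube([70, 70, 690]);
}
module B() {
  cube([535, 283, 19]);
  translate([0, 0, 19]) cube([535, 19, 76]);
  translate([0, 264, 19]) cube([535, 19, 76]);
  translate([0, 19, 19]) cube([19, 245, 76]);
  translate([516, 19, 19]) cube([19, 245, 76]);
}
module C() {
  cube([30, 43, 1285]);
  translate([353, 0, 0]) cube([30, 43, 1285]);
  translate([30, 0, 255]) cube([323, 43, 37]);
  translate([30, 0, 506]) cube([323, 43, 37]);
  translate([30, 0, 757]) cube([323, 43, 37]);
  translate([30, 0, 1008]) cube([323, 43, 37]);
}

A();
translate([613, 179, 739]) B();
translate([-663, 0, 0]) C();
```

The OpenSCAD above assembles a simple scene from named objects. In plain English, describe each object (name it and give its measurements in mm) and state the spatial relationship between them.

A is a rectangular dining table. The top is 1210×601×49 mm with its upper surface at z = 739 mm. It stands on four 70×70 mm square legs, each inset 25 mm from the nearest pair of top edges, running from the floor to the underside of the top.

B is an open storage box with external size 535×283×95 mm and wall thickness 19 mm (the base is also 19 mm thick). The base covers the whole footprint; the four walls stand on the base, with the y-facing walls full-width and the x-facing walls fitting between their inner faces.

C is a wooden ladder with two side rails of 30×43 mm section and 1285 mm height, set 383 mm apart overall. Between them run 4 rectangular rungs (43 mm deep, 37 mm thick), front faces flush with the rails' −y face. The bottom of the first rung is 255 mm above the floor and each subsequent rung is 251 mm higher than the one below.

The open box is on top of the table. The ladder is on the floor beside the table on its −x side.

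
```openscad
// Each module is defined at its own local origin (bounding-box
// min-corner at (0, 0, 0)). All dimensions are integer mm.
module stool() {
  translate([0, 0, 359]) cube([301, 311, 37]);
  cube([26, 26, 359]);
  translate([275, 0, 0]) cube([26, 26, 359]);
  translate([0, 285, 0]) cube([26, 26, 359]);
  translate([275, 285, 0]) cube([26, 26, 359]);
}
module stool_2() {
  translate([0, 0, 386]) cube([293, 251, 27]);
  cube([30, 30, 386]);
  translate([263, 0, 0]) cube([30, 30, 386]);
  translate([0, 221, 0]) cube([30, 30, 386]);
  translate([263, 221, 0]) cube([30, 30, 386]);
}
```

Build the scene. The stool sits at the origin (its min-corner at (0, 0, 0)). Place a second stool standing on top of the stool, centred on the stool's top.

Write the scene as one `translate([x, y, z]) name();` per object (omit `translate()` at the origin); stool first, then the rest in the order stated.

stool();
translate([4, 30, 396]) stool_2();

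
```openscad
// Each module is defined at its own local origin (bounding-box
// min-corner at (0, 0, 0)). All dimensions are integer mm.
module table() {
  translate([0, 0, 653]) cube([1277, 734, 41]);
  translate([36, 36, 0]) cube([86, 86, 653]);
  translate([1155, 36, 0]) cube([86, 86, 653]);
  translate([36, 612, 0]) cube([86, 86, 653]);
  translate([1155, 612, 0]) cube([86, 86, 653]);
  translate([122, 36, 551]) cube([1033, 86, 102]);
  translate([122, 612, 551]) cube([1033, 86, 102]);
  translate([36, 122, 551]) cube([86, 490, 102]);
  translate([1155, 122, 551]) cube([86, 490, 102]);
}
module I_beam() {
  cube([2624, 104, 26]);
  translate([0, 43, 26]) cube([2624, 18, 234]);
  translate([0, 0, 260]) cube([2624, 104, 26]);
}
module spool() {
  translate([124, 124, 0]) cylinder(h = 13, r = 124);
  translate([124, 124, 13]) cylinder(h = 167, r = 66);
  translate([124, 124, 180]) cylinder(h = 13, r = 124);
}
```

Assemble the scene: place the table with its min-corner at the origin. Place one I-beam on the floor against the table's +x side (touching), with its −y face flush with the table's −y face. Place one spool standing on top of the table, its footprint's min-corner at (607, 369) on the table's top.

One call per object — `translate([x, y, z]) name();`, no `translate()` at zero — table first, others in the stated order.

table();
translate([1277, 0, 0]) I_beam();
translate([607, 369, 694]) spool();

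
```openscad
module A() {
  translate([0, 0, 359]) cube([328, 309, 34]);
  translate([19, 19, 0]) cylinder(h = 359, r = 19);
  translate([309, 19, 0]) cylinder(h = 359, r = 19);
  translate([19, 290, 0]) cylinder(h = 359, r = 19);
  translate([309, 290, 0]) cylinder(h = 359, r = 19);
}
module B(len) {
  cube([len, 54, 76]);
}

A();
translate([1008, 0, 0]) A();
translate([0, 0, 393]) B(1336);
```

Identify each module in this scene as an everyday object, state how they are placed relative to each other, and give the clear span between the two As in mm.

Second stool starts at x = 1008; first ends at x = 328; clear span = 1008 − 328 = 680 mm.

A is a stool. B is a beam. A beam spans the tops of two stools. The clear span between the two stools is 680 mm.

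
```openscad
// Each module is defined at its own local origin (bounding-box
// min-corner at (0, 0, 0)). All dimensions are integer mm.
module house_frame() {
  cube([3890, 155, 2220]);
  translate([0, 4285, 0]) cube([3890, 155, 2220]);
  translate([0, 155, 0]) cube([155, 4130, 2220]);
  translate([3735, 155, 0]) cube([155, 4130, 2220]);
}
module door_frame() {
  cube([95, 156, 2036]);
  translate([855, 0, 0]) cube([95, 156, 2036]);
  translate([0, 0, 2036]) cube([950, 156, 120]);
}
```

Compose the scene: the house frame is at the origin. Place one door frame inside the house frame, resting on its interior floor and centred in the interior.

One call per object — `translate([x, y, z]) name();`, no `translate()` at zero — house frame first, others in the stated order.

house_frame();
translate([1470, 2142, 0]) door_frame();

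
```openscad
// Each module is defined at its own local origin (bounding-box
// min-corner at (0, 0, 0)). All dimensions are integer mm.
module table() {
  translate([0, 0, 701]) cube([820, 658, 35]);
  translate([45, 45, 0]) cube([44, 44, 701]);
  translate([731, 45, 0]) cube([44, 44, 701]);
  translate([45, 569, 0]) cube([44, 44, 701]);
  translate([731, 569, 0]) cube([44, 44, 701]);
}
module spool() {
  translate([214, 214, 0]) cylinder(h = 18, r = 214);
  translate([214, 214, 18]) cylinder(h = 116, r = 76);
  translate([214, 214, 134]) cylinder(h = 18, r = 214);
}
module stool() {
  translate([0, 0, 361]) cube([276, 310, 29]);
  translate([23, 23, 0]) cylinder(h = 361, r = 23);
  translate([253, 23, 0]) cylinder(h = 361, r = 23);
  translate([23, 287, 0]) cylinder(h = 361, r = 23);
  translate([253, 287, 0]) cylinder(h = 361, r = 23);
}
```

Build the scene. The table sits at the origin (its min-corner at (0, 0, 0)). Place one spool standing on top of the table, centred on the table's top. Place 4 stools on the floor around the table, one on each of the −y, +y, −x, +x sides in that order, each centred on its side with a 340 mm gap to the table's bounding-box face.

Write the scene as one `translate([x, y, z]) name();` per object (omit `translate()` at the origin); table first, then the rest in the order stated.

table();
translate([196, 115, 736]) spool();
translate([272, -650, 0]) stool();
translate([272, 998, 0]) stool();
translate([-616, 174, 0]) stool();
translate([1160, 174, 0]) stool();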